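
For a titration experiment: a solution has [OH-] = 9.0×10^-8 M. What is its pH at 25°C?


pOH = -log10([OH-]) = -log10(9.0×10^-8)
= 8 - log10(9.0) = 7.05
pH = 14 - pOH = 14 - 7.05 = 6.95

6.95


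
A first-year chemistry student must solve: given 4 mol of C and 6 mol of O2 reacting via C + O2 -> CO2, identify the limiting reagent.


Mole ratio available / coefficient:
  C: 4/1 = 4.000
  O2: 6/1 = 6.000
Smaller ratio is limiting.

C


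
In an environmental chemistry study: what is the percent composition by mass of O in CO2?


M(CO2) = 1×12.01 + 2×16.0 = 44.01 g/mol
Mass of O = 2 × 16.0 = 32.00 g/mol
% O = 32.00/44.01 × 100 = 72.71%

72.71%


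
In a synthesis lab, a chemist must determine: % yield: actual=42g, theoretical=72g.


% yield = actual/theoretical × 100
= 42/72 × 100
= 58.33%

58.33%


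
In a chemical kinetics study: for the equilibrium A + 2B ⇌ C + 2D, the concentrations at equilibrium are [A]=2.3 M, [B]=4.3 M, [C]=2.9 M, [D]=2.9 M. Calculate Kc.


Kc = [C][D]^2/([A][B]^2)
= (2.9^1 × 2.9^2)/(2.3^1 × 4.3^2)
= 24.389/42.527
= 0.5735

0.5735


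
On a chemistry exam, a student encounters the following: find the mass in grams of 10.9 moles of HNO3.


M(HNO3) = 63.02 g/mol
mass = n × M = 10.9 × 63.02 = 686.92 g

686.92 g


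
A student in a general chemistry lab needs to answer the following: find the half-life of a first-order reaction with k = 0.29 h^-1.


t½ = ln2/k = 0.693147/(0.29 h^-1)
= 2.390 h

2.390 h


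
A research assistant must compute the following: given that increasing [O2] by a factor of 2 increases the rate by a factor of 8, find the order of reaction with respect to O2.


rate ∝ [O2]^n
2^n = 8 → n = 3
Order in O2: 3

3


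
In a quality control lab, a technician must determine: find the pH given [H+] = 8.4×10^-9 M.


pH = -log10([H+]) = -log10(8.4×10^-9)
= 9 - log10(8.4)
= 9 - 0.92
= 8.08

8.08


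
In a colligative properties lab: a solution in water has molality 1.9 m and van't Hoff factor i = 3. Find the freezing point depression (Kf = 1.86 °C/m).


ΔTf = Kf × m × i
= 1.86 × 1.9 × 3
= 10.602 °C

10.602 °C


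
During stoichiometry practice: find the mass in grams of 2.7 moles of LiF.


M(LiF) = 25.94 g/mol
mass = n × M = 2.7 × 25.94 = 70.04 g

70.04 g


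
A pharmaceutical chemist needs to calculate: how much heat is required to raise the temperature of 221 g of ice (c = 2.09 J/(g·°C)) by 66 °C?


q = mcΔT = 221 × 2.09 × 66
= 30484.74 J

30484.74 J


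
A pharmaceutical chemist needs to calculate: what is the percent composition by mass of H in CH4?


M(CH4) = 1×12.01 + 4×1.008 = 16.042 g/mol
Mass of H = 4 × 1.008 = 4.032 g/mol
% H = 4.032/16.042 × 100 = 25.13%

25.13%


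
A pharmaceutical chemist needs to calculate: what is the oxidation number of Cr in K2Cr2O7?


2(+1) + 2x + 7(-2) = 0, so x = +6
Oxidation number: +6

+6


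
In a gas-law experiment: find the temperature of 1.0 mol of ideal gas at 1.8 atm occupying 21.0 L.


PV = nRT  (R = 0.08206 L·atm/(mol·K))
T = PV/(nR) = 1.8×21.0/(1.0×0.08206)
= 37.80/0.082060
= 460.64 K

460.64 K


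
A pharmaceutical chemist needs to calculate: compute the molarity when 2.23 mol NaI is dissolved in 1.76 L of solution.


M = n/V = 2.23/1.76 = 1.267 mol/L

1.267 M


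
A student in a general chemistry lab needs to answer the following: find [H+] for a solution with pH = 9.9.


[H+] = 10^(-pH) = 10^(-9.9)
= 1.26×10^-10 M

1.26×10^-10 M


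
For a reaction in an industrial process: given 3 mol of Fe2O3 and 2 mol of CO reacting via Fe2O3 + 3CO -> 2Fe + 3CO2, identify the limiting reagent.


Mole ratio available / coefficient:
  Fe2O3: 3/1 = 3.000
  CO: 2/3 = 0.667
Smaller ratio is limiting.

CO


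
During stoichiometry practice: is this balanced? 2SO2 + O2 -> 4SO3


Equation: 2SO2 + O2 -> 4SO3
Check atoms: O: 6≠12, S: 2≠4
Not balanced

No, not balanced


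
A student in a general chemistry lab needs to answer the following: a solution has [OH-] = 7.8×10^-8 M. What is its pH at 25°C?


pOH = -log10([OH-]) = -log10(7.8×10^-8)
= 8 - log10(7.8) = 7.11
pH = 14 - pOH = 14 - 7.11 = 6.89

6.89


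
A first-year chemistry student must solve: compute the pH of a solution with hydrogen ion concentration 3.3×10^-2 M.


pH = -log10([H+]) = -log10(3.3×10^-2)
= 2 - log10(3.3)
= 2 - 0.52
= 1.48

1.48


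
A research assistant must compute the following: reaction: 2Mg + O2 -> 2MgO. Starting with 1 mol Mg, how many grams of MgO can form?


Mole ratio MgO:Mg = 2:2
n(MgO) = 1 × 2/2 = 1.000 mol
mass = 1.000 × 40.31 = 40.31 g

40.31 g


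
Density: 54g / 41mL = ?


ρ = mass/volume
= 54/41
= 1.317 g/mL

1.317 g/mL


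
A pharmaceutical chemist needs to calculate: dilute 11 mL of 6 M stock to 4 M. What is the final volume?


C1V1 = C2V2
6 × 11 = 4 × V2
V2 = 66/4 = 16.5 mL

16.5 mL


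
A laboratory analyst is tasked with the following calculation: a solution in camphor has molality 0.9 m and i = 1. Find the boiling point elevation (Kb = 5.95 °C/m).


ΔTb = Kb × m × i
= 5.95 × 0.9 × 1
= 5.355 °C

5.355 °C


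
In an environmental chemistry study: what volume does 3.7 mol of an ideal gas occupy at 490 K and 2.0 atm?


PV = nRT  (R = 0.08206 L·atm/(mol·K))
V = nRT/P = 3.7×0.08206×490/2.0
= 74.387 L

74.387 L


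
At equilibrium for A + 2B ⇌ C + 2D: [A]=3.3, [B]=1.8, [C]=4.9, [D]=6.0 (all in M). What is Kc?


Kc = [C][D]^2/([A][B]^2)
= (4.9^1 × 6.0^2)/(3.3^1 × 1.8^2)
= 176.4/10.692
= 16.50

16.50


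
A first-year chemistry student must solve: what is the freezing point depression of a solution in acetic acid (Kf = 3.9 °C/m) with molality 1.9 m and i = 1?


ΔTf = Kf × m × i
= 3.9 × 1.9 × 1
= 7.41 °C

7.41 °C


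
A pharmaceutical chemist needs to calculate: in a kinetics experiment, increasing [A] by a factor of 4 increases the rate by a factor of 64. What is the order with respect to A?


rate ∝ [A]^n
4^n = 64 → n = 3
Order in A: 3

3


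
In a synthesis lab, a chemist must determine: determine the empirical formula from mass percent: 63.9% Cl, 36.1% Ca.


Assume 100 g sample. Moles of each element:
  Cl: 63.9/35.45 = 1.803 mol
  Ca: 36.1/40.08 = 0.901 mol
Divide by smallest (0.901):
  Cl: 1.803/0.901 = 2.0
  Ca: 0.901/0.901 = 1.0
Empirical formula: CaCl2

CaCl2


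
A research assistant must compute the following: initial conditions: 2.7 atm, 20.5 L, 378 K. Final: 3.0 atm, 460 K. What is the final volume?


P1V1/T1 = P2V2/T2
V2 = P1V1T2/(T1P2)
= 2.7×20.5×460/(378×3.0)
= 22.452 L

22.452 L


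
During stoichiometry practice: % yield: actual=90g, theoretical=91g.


% yield = actual/theoretical × 100
= 90/91 × 100
= 98.9%

98.9%


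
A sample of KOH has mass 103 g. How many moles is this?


M(KOH) = 56.11 g/mol
n = mass/M = 103/56.11 = 1.8357 mol

1.8357 mol


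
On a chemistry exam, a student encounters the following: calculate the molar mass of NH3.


M(NH3) = 1×14.01 + 3×1.008
= 14.01 + 3.02
= 17.03 g/mol

17.03 g/mol


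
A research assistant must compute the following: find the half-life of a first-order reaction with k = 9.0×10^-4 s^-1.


t½ = ln2/k = 0.693147/(9.0×10^-4 s^-1)
= 770.2 s

770.2 s


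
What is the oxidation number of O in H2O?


O is usually -2
Oxidation number: -2

-2


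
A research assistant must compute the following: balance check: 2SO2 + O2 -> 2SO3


Equation: 2SO2 + O2 -> 2SO3
Check atoms: O: 6=6, S: 2=2
Balanced

Yes, balanced


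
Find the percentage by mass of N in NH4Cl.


M(NH4Cl) = 1×14.01 + 4×1.008 + 1×35.45 = 53.492 g/mol
Mass of N = 1 × 14.01 = 14.01 g/mol
% N = 14.01/53.492 × 100 = 26.19%

26.19%


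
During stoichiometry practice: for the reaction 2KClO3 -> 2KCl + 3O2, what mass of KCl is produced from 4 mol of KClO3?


Mole ratio KCl:KClO3 = 2:2
n(KCl) = 4 × 2/2 = 4.000 mol
mass = 4.000 × 74.55 = 298.2 g

298.2 g


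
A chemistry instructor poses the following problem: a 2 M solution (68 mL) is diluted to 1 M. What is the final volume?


C1V1 = C2V2
2 × 68 = 1 × V2
V2 = 136/1 = 136.0 mL

136.0 mL


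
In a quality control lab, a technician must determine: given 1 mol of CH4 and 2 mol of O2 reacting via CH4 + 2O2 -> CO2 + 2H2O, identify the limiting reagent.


Mole ratio available / coefficient:
  CH4: 1/1 = 1.000
  O2: 2/2 = 1.000
Smaller ratio is limiting.

neither (stoichiometric); CH4 and O2 are fully consumed


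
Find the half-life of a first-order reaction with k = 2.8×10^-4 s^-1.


t½ = ln2/k = 0.693147/(2.8×10^-4 s^-1)
= 2476 s

2476 s


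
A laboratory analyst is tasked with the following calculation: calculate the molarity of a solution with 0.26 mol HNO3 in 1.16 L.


M = n/V = 0.26/1.16 = 0.224 mol/L

0.224 M


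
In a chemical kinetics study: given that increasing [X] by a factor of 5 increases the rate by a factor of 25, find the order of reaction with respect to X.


rate ∝ [X]^n
5^n = 25 → n = 2
Order in X: 2

2


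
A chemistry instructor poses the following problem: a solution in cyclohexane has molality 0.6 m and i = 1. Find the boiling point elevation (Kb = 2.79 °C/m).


ΔTb = Kb × m × i
= 2.79 × 0.6 × 1
= 1.674 °C

1.674 °C


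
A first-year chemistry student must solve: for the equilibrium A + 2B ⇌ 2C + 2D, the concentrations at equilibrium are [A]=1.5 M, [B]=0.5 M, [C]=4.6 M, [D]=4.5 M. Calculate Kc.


Kc = [C]^2[D]^2/([A][B]^2)
= (4.6^2 × 4.5^2)/(1.5^1 × 0.5^2)
= 428.49/0.375
= 1143

1143


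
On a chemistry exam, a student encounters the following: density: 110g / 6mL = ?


ρ = mass/volume
= 110/6
= 18.333 g/mL

18.333 g/mL


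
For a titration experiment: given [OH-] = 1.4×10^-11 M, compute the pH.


pOH = -log10([OH-]) = -log10(1.4×10^-11)
= 11 - log10(1.4) = 10.85
pH = 14 - pOH = 14 - 10.85 = 3.15

3.15


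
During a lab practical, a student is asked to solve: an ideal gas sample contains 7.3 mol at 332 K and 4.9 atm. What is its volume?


PV = nRT  (R = 0.08206 L·atm/(mol·K))
V = nRT/P = 7.3×0.08206×332/4.9
= 40.588 L

40.588 L


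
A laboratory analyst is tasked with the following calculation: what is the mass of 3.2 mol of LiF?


M(LiF) = 25.94 g/mol
mass = n × M = 3.2 × 25.94 = 83.01 g

83.01 g


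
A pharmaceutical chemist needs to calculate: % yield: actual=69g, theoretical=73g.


% yield = actual/theoretical × 100
= 69/73 × 100
= 94.52%

94.52%


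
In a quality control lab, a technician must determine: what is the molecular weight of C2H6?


M(C2H6) = 2×12.01 + 6×1.008
= 24.02 + 6.05
= 30.07 g/mol

30.07 g/mol


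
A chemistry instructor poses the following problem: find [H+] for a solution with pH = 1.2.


[H+] = 10^(-pH) = 10^(-1.2)
= 6.31×10^-2 M

6.31×10^-2 M


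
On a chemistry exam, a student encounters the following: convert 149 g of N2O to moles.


M(N2O) = 44.02 g/mol
n = mass/M = 149/44.02 = 3.3848 mol

3.3848 mol


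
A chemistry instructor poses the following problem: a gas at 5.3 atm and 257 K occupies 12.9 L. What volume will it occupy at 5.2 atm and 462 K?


P1V1/T1 = P2V2/T2
V2 = P1V1T2/(T1P2)
= 5.3×12.9×462/(257×5.2)
= 23.636 L

23.636 L


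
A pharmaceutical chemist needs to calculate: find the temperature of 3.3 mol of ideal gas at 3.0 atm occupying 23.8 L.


PV = nRT  (R = 0.08206 L·atm/(mol·K))
T = PV/(nR) = 3.0×23.8/(3.3×0.08206)
= 71.40/0.270798
= 263.67 K

263.67 K


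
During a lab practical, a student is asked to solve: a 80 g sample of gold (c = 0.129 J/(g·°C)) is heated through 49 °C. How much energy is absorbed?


q = mcΔT = 80 × 0.129 × 49
= 505.68 J

505.68 J


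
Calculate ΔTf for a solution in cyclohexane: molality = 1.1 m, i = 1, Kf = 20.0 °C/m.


ΔTf = Kf × m × i
= 20.0 × 1.1 × 1
= 22.0 °C

22.0 °C


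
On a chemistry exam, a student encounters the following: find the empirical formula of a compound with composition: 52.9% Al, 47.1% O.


Assume 100 g sample. Moles of each element:
  Al: 52.9/26.98 = 1.961 mol
  O: 47.1/16.0 = 2.944 mol
Divide by smallest (1.961):
  Al: 1.961/1.961 = 1.0
  O: 2.944/1.961 = 1.5
Multiply all ratios by 2 to obtain whole numbers.
Empirical formula: Al2O3

Al2O3


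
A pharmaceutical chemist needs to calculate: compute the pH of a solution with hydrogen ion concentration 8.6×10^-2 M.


pH = -log10([H+]) = -log10(8.6×10^-2)
= 2 - log10(8.6)
= 2 - 0.93
= 1.07

1.07


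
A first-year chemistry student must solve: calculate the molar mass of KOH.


M(KOH) = 1×39.1 + 1×16.0 + 1×1.008
= 39.1 + 16.0 + 1.01
= 56.11 g/mol

56.11 g/mol


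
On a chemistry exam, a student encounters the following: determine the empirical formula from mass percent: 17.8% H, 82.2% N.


Assume 100 g sample. Moles of each element:
  H: 17.8/1.008 = 17.659 mol
  N: 82.2/14.01 = 5.867 mol
Divide by smallest (5.867):
  H: 17.659/5.867 = 3.01
  N: 5.867/5.867 = 1.0
Empirical formula: NH3

NH3


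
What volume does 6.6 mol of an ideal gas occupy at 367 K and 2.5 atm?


PV = nRT  (R = 0.08206 L·atm/(mol·K))
V = nRT/P = 6.6×0.08206×367/2.5
= 79.506 L

79.506 L


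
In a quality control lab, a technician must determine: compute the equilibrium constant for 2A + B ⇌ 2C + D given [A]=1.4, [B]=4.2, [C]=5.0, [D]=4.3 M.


Kc = [C]^2[D]/([A]^2[B])
= (5.0^2 × 4.3^1)/(1.4^2 × 4.2^1)
= 107.5/8.232
= 13.06

13.06


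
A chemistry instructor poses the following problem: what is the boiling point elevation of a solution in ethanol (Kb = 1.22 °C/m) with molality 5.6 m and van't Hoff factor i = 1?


ΔTb = Kb × m × i
= 1.22 × 5.6 × 1
= 6.832 °C

6.832 °C


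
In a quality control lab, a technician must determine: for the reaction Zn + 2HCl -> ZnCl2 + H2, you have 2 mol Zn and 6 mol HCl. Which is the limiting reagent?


Mole ratio available / coefficient:
  Zn: 2/1 = 2.000
  HCl: 6/2 = 3.000
Smaller ratio is limiting.

Zn


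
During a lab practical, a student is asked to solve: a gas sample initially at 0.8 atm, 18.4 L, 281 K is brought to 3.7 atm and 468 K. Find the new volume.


P1V1/T1 = P2V2/T2
V2 = P1V1T2/(T1P2)
= 0.8×18.4×468/(281×3.7)
= 6.626 L

6.626 L


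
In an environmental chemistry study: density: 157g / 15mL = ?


ρ = mass/volume
= 157/15
= 10.467 g/mL

10.467 g/mL


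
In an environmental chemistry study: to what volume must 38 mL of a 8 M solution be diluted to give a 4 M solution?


C1V1 = C2V2
8 × 38 = 4 × V2
V2 = 304/4 = 76.0 mL

76.0 mL


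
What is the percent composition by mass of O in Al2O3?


M(Al2O3) = 2×26.98 + 3×16.0 = 101.96 g/mol
Mass of O = 3 × 16.0 = 48.00 g/mol
% O = 48.00/101.96 × 100 = 47.08%

47.08%


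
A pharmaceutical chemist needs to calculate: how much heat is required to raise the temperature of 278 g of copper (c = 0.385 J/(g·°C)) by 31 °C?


q = mcΔT = 278 × 0.385 × 31
= 3317.93 J

3317.93 J


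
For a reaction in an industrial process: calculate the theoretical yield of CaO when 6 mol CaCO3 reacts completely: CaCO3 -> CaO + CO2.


Mole ratio CaO:CaCO3 = 1:1
n(CaO) = 6 × 1/1 = 6.000 mol
mass = 6.000 × 56.08 = 336.48 g

336.48 g


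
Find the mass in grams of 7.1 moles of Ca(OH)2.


M(Ca(OH)2) = 74.1 g/mol
mass = n × M = 7.1 × 74.1 = 526.11 g

526.11 g


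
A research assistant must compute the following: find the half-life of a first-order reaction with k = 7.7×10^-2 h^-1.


t½ = ln2/k = 0.693147/(7.7×10^-2 h^-1)
= 9.002 h

9.002 h


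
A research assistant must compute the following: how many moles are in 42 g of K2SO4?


M(K2SO4) = 174.27 g/mol
n = mass/M = 42/174.27 = 0.241 mol

0.241 mol


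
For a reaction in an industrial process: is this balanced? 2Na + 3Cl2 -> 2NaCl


Equation: 2Na + 3Cl2 -> 2NaCl
Check atoms: Cl: 6≠2, Na: 2=2
Not balanced

No, not balanced


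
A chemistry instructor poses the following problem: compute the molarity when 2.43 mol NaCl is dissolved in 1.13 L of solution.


M = n/V = 2.43/1.13 = 2.150 mol/L

2.150 M


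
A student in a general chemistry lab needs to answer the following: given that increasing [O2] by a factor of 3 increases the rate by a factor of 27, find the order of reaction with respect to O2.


rate ∝ [O2]^n
3^n = 27 → n = 3
Order in O2: 3

3


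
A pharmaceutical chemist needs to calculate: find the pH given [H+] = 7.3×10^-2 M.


pH = -log10([H+]) = -log10(7.3×10^-2)
= 2 - log10(7.3)
= 2 - 0.86
= 1.14

1.14


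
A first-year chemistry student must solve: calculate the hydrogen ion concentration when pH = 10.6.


[H+] = 10^(-pH) = 10^(-10.6)
= 2.51×10^-11 M

2.51×10^-11 M


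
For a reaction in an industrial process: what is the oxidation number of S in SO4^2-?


x + 4(-2) = -2, so x = +6
Oxidation number: +6

+6


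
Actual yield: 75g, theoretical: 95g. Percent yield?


% yield = actual/theoretical × 100
= 75/95 × 100
= 78.95%

78.95%


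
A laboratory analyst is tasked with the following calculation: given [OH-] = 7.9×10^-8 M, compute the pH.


pOH = -log10([OH-]) = -log10(7.9×10^-8)
= 8 - log10(7.9) = 7.1
pH = 14 - pOH = 14 - 7.1 = 6.9

6.9


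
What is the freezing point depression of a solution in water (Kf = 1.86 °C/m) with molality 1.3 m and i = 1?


ΔTf = Kf × m × i
= 1.86 × 1.3 × 1
= 2.418 °C

2.418 °C


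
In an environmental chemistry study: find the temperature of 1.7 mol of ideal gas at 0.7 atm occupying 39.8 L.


PV = nRT  (R = 0.08206 L·atm/(mol·K))
T = PV/(nR) = 0.7×39.8/(1.7×0.08206)
= 27.86/0.139502
= 199.71 K

199.71 K


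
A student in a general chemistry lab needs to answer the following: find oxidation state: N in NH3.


x + 3(+1) = 0, so x = -3
Oxidation number: -3

-3


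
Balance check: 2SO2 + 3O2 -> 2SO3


Equation: 2SO2 + 3O2 -> 2SO3
Check atoms: O: 10≠6, S: 2=2
Not balanced

No, not balanced


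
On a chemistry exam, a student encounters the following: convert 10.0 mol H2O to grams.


M(H2O) = 18.02 g/mol
mass = n × M = 10.0 × 18.02 = 180.20 g

180.20 g


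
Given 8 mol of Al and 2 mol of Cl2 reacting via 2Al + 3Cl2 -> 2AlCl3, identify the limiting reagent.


Mole ratio available / coefficient:
  Al: 8/2 = 4.000
  Cl2: 2/3 = 0.667
Smaller ratio is limiting.

Cl2


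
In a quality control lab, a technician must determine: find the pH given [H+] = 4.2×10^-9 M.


pH = -log10([H+]) = -log10(4.2×10^-9)
= 9 - log10(4.2)
= 9 - 0.62
= 8.38

8.38


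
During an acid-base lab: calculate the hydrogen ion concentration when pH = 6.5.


[H+] = 10^(-pH) = 10^(-6.5)
= 3.16×10^-7 M

3.16×10^-7 M


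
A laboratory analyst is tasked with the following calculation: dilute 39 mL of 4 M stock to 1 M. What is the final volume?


C1V1 = C2V2
4 × 39 = 1 × V2
V2 = 156/1 = 156.0 mL

156.0 mL


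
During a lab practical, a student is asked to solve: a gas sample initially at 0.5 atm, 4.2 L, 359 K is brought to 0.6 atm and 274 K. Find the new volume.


P1V1/T1 = P2V2/T2
V2 = P1V1T2/(T1P2)
= 0.5×4.2×274/(359×0.6)
= 2.671 L

2.671 L


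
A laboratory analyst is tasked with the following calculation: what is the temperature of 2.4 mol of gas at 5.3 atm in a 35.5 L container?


PV = nRT  (R = 0.08206 L·atm/(mol·K))
T = PV/(nR) = 5.3×35.5/(2.4×0.08206)
= 188.15/0.196944
= 955.35 K

955.35 K


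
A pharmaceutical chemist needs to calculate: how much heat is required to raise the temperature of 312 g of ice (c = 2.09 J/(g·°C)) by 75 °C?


q = mcΔT = 312 × 2.09 × 75
= 48906.00 J

48906.00 J


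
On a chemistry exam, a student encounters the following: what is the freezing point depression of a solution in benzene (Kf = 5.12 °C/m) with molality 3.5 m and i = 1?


ΔTf = Kf × m × i
= 5.12 × 3.5 × 1
= 17.92 °C

17.92 °C


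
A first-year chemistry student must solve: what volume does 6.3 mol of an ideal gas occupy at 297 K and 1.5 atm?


PV = nRT  (R = 0.08206 L·atm/(mol·K))
V = nRT/P = 6.3×0.08206×297/1.5
= 102.362 L

102.362 L


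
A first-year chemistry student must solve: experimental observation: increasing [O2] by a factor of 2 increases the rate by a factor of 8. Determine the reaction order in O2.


rate ∝ [O2]^n
2^n = 8 → n = 3
Order in O2: 3

3


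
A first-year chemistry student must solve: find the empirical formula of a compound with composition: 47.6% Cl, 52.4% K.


Assume 100 g sample. Moles of each element:
  Cl: 47.6/35.45 = 1.343 mol
  K: 52.4/39.1 = 1.34 mol
Divide by smallest (1.34):
  Cl: 1.343/1.34 = 1.0
  K: 1.34/1.34 = 1.0
Empirical formula: KCl

KCl


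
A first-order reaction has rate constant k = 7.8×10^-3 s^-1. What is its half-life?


t½ = ln2/k = 0.693147/(7.8×10^-3 s^-1)
= 88.87 s

88.87 s


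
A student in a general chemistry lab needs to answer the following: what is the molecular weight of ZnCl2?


M(ZnCl2) = 1×65.38 + 2×35.45
= 65.38 + 70.9
= 136.28 g/mol

136.28 g/mol


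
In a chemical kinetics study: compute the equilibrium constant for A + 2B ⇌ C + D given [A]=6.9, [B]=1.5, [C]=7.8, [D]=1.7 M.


Kc = [C][D]/([A][B]^2)
= (7.8^1 × 1.7^1)/(6.9^1 × 1.5^2)
= 13.26/15.525
= 0.8541

0.8541


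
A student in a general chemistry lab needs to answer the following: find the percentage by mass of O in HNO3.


M(HNO3) = 1×1.008 + 1×14.01 + 3×16.0 = 63.018 g/mol
Mass of O = 3 × 16.0 = 48.00 g/mol
% O = 48.00/63.018 × 100 = 76.17%

76.17%


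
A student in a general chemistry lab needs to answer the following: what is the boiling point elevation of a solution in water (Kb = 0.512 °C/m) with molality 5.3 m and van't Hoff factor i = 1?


ΔTb = Kb × m × i
= 0.512 × 5.3 × 1
= 2.7136 °C

2.7136 °C


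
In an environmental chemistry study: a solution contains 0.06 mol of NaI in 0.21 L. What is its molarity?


M = n/V = 0.06/0.21 = 0.286 mol/L

0.286 M


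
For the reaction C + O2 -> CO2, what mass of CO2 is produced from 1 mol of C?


Mole ratio CO2:C = 1:1
n(CO2) = 1 × 1/1 = 1.000 mol
mass = 1.000 × 44.01 = 44.01 g

44.01 g


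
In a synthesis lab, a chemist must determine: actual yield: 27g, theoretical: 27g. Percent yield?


% yield = actual/theoretical × 100
= 27/27 × 100
= 100.0%

100.0%


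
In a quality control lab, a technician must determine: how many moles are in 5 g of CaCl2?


M(CaCl2) = 110.98 g/mol
n = mass/M = 5/110.98 = 0.0451 mol

0.0451 mol


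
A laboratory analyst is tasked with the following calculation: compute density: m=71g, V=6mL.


ρ = mass/volume
= 71/6
= 11.833 g/mL

11.833 g/mL


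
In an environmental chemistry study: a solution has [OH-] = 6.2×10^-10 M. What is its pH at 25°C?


pOH = -log10([OH-]) = -log10(6.2×10^-10)
= 10 - log10(6.2) = 9.21
pH = 14 - pOH = 14 - 9.21 = 4.79

4.79


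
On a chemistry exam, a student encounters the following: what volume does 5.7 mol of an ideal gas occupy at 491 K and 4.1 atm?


PV = nRT  (R = 0.08206 L·atm/(mol·K))
V = nRT/P = 5.7×0.08206×491/4.1
= 56.015 L

56.015 L


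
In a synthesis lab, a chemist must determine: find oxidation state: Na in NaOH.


Group 1 metal: +1
Oxidation number: +1

+1


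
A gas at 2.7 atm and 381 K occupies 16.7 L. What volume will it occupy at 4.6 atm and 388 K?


P1V1/T1 = P2V2/T2
V2 = P1V1T2/(T1P2)
= 2.7×16.7×388/(381×4.6)
= 9.982 L

9.982 L


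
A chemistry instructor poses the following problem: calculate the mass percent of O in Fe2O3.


M(Fe2O3) = 2×55.85 + 3×16.0 = 159.70 g/mol
Mass of O = 3 × 16.0 = 48.00 g/mol
% O = 48.00/159.70 × 100 = 30.06%

30.06%


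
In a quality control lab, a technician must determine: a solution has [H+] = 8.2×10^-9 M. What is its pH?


pH = -log10([H+]) = -log10(8.2×10^-9)
= 9 - log10(8.2)
= 9 - 0.91
= 8.09

8.09


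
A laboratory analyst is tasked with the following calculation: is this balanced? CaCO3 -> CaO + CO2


Equation: CaCO3 -> CaO + CO2
Check atoms: C: 1=1, Ca: 1=1, O: 3=3
Balanced

Yes, balanced


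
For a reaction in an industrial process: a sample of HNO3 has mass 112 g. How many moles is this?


M(HNO3) = 63.02 g/mol
n = mass/M = 112/63.02 = 1.7772 mol

1.7772 mol


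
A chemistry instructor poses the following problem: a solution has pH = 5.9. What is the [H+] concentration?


[H+] = 10^(-pH) = 10^(-5.9)
= 1.26×10^-6 M

1.26×10^-6 M


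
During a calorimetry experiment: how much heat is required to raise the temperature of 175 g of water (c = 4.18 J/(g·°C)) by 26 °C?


q = mcΔT = 175 × 4.18 × 26
= 19019.00 J

19019.00 J


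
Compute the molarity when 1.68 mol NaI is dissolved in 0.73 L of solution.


M = n/V = 1.68/0.73 = 2.301 mol/L

2.301 M


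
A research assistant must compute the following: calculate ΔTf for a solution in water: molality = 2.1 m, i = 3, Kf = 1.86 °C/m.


ΔTf = Kf × m × i
= 1.86 × 2.1 × 3
= 11.718 °C

11.718 °C


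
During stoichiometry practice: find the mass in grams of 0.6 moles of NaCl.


M(NaCl) = 58.44 g/mol
mass = n × M = 0.6 × 58.44 = 35.06 g

35.06 g


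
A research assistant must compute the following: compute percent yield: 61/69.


% yield = actual/theoretical × 100
= 61/69 × 100
= 88.41%

88.41%


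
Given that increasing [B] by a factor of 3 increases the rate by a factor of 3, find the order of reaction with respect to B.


rate ∝ [B]^n
3^n = 3 → n = 1
Order in B: 1

1


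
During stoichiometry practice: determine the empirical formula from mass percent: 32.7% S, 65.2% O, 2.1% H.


Assume 100 g sample. Moles of each element:
  S: 32.7/32.07 = 1.02 mol
  O: 65.2/16.0 = 4.075 mol
  H: 2.1/1.008 = 2.083 mol
Divide by smallest (1.02):
  S: 1.02/1.02 = 1.0
  O: 4.075/1.02 = 4.0
  H: 2.083/1.02 = 2.04
Empirical formula: H2SO4

H2SO4


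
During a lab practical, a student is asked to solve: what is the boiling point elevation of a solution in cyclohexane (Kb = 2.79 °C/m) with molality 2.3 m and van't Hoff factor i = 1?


ΔTb = Kb × m × i
= 2.79 × 2.3 × 1
= 6.417 °C

6.417 °C


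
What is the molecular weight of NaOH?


M(NaOH) = 1×22.99 + 1×16.0 + 1×1.008
= 22.99 + 16.0 + 1.01
= 40.0 g/mol

40.0 g/mol


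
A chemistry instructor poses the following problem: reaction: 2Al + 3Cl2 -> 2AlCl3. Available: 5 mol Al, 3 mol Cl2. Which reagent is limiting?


Mole ratio available / coefficient:
  Al: 5/2 = 2.500
  Cl2: 3/3 = 1.000
Smaller ratio is limiting.

Cl2


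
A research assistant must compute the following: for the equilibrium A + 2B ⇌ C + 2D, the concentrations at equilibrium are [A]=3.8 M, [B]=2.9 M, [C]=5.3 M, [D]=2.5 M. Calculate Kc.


Kc = [C][D]^2/([A][B]^2)
= (5.3^1 × 2.5^2)/(3.8^1 × 2.9^2)
= 33.125/31.958
= 1.037

1.037


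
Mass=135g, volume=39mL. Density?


ρ = mass/volume
= 135/39
= 3.462 g/mL

3.462 g/mL


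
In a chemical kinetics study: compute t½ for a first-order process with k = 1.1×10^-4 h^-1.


t½ = ln2/k = 0.693147/(1.1×10^-4 h^-1)
= 6301 h

6301 h


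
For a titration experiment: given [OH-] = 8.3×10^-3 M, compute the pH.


pOH = -log10([OH-]) = -log10(8.3×10^-3)
= 3 - log10(8.3) = 2.08
pH = 14 - pOH = 14 - 2.08 = 11.92

11.92


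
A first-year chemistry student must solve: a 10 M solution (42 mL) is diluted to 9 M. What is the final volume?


C1V1 = C2V2
10 × 42 = 9 × V2
V2 = 420/9 = 46.67 mL

46.67 mL


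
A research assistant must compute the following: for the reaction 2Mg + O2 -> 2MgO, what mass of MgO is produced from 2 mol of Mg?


Mole ratio MgO:Mg = 2:2
n(MgO) = 2 × 2/2 = 2.000 mol
mass = 2.000 × 40.31 = 80.62 g

80.62 g


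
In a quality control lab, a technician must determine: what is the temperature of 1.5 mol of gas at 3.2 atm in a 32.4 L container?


PV = nRT  (R = 0.08206 L·atm/(mol·K))
T = PV/(nR) = 3.2×32.4/(1.5×0.08206)
= 103.68/0.123090
= 842.31 K

842.31 K


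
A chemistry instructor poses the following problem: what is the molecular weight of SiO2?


M(SiO2) = 1×28.09 + 2×16.0
= 28.09 + 32.0
= 60.09 g/mol

60.09 g/mol


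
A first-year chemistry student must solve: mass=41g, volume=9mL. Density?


ρ = mass/volume
= 41/9
= 4.556 g/mL

4.556 g/mL


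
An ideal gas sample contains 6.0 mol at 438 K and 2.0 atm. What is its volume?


PV = nRT  (R = 0.08206 L·atm/(mol·K))
V = nRT/P = 6.0×0.08206×438/2.0
= 107.827 L

107.827 L


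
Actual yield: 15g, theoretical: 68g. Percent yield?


% yield = actual/theoretical × 100
= 15/68 × 100
= 22.06%

22.06%


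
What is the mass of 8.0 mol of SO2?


M(SO2) = 64.07 g/mol
mass = n × M = 8.0 × 64.07 = 512.56 g

512.56 g


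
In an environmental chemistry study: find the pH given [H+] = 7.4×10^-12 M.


pH = -log10([H+]) = -log10(7.4×10^-12)
= 12 - log10(7.4)
= 12 - 0.87
= 11.13

11.13


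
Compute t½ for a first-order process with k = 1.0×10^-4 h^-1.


t½ = ln2/k = 0.693147/(1.0×10^-4 h^-1)
= 6931 h

6931 h


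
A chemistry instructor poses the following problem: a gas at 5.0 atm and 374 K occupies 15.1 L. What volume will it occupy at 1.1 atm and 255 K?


P1V1/T1 = P2V2/T2
V2 = P1V1T2/(T1P2)
= 5.0×15.1×255/(374×1.1)
= 46.798 L

46.798 L


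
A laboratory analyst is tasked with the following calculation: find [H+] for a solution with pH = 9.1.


[H+] = 10^(-pH) = 10^(-9.1)
= 7.94×10^-10 M

7.94×10^-10 M


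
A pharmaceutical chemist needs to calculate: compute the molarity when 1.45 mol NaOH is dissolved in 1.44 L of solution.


M = n/V = 1.45/1.44 = 1.007 mol/L

1.007 M


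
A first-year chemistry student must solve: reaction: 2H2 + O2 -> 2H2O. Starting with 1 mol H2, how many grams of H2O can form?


Mole ratio H2O:H2 = 2:2
n(H2O) = 1 × 2/2 = 1.000 mol
mass = 1.000 × 18.02 = 18.02 g

18.02 g


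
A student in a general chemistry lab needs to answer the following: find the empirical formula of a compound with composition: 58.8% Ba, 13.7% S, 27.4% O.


Assume 100 g sample. Moles of each element:
  Ba: 58.8/137.33 = 0.428 mol
  S: 13.7/32.07 = 0.427 mol
  O: 27.4/16.0 = 1.712 mol
Divide by smallest (0.427):
  Ba: 0.428/0.427 = 1.0
  S: 0.427/0.427 = 1.0
  O: 1.712/0.427 = 4.01
Empirical formula: BaSO4

BaSO4


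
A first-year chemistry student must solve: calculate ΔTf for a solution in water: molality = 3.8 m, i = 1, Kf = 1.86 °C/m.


ΔTf = Kf × m × i
= 1.86 × 3.8 × 1
= 7.068 °C

7.068 °C


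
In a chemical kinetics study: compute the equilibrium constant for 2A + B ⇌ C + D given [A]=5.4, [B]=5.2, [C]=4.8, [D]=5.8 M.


Kc = [C][D]/([A]^2[B])
= (4.8^1 × 5.8^1)/(5.4^2 × 5.2^1)
= 27.84/151.632
= 0.1836

0.1836


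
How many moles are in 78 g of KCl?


M(KCl) = 74.55 g/mol
n = mass/M = 78/74.55 = 1.0463 mol

1.0463 mol


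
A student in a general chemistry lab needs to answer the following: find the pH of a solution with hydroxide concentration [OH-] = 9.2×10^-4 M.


pOH = -log10([OH-]) = -log10(9.2×10^-4)
= 4 - log10(9.2) = 3.04
pH = 14 - pOH = 14 - 3.04 = 10.96

10.96


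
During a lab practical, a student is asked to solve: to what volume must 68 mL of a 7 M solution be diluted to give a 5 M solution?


C1V1 = C2V2
7 × 68 = 5 × V2
V2 = 476/5 = 95.2 mL

95.2 mL


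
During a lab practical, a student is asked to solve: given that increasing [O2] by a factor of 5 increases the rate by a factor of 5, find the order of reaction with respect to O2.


rate ∝ [O2]^n
5^n = 5 → n = 1
Order in O2: 1

1


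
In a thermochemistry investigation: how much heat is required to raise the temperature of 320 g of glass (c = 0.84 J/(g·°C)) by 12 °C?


q = mcΔT = 320 × 0.84 × 12
= 3225.60 J

3225.60 J


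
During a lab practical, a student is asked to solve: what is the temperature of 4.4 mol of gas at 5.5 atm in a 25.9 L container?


PV = nRT  (R = 0.08206 L·atm/(mol·K))
T = PV/(nR) = 5.5×25.9/(4.4×0.08206)
= 142.45/0.361064
= 394.53 K

394.53 K


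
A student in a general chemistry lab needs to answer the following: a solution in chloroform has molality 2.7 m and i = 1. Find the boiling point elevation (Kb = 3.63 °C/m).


ΔTb = Kb × m × i
= 3.63 × 2.7 × 1
= 9.801 °C

9.801 °C


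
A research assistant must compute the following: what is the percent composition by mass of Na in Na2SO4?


M(Na2SO4) = 2×22.99 + 1×32.07 + 4×16.0 = 142.05 g/mol
Mass of Na = 2 × 22.99 = 45.98 g/mol
% Na = 45.98/142.05 × 100 = 32.37%

32.37%


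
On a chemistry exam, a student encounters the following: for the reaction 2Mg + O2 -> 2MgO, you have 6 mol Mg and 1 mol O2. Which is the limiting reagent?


Mole ratio available / coefficient:
  Mg: 6/2 = 3.000
  O2: 1/1 = 1.000
Smaller ratio is limiting.

O2


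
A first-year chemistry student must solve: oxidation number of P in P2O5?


2x + 5(-2) = 0, so x = +5
Oxidation number: +5

+5


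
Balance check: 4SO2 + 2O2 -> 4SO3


Equation: 4SO2 + 2O2 -> 4SO3
Check atoms: O: 12=12, S: 4=4
Balanced

Yes, balanced


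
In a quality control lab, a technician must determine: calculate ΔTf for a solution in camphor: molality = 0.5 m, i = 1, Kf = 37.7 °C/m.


ΔTf = Kf × m × i
= 37.7 × 0.5 × 1
= 18.85 °C

18.85 °C


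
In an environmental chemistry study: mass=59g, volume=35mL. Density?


ρ = mass/volume
= 59/35
= 1.686 g/mL

1.686 g/mL


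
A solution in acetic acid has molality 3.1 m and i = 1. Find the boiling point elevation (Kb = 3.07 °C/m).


ΔTb = Kb × m × i
= 3.07 × 3.1 × 1
= 9.517 °C

9.517 °C


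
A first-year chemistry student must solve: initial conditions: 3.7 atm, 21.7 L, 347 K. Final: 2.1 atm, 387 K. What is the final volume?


P1V1/T1 = P2V2/T2
V2 = P1V1T2/(T1P2)
= 3.7×21.7×387/(347×2.1)
= 42.641 L

42.641 L


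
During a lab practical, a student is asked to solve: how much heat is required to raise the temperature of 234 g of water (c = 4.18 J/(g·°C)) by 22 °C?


q = mcΔT = 234 × 4.18 × 22
= 21518.64 J

21518.64 J


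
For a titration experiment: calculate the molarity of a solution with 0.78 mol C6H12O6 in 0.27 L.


M = n/V = 0.78/0.27 = 2.889 mol/L

2.889 M


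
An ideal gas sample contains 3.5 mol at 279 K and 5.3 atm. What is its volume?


PV = nRT  (R = 0.08206 L·atm/(mol·K))
V = nRT/P = 3.5×0.08206×279/5.3
= 15.119 L

15.119 L


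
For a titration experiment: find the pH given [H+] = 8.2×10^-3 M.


pH = -log10([H+]) = -log10(8.2×10^-3)
= 3 - log10(8.2)
= 3 - 0.91
= 2.09

2.09


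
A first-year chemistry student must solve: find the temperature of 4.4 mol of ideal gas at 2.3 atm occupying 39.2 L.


PV = nRT  (R = 0.08206 L·atm/(mol·K))
T = PV/(nR) = 2.3×39.2/(4.4×0.08206)
= 90.16/0.361064
= 249.71 K

249.71 K


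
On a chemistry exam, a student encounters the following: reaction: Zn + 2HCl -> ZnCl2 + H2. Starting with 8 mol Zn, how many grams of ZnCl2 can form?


Mole ratio ZnCl2:Zn = 1:1
n(ZnCl2) = 8 × 1/1 = 8.000 mol
mass = 8.000 × 136.28 = 1090.24 g

1090.24 g


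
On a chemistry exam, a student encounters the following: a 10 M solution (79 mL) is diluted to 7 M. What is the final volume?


C1V1 = C2V2
10 × 79 = 7 × V2
V2 = 790/7 = 112.86 mL

112.86 mL


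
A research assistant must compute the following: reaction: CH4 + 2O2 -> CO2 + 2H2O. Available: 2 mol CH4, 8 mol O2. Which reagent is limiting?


Mole ratio available / coefficient:
  CH4: 2/1 = 2.000
  O2: 8/2 = 4.000
Smaller ratio is limiting.

CH4


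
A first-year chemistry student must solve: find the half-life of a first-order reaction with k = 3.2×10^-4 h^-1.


t½ = ln2/k = 0.693147/(3.2×10^-4 h^-1)
= 2166 h

2166 h


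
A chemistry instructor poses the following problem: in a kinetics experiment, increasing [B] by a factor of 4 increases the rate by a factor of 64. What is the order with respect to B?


rate ∝ [B]^n
4^n = 64 → n = 3
Order in B: 3

3


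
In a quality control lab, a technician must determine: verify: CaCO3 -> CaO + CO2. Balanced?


Equation: CaCO3 -> CaO + CO2
Check atoms: C: 1=1, Ca: 1=1, O: 3=3
Balanced

Yes, balanced


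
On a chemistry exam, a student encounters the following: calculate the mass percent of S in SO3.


M(SO3) = 1×32.07 + 3×16.0 = 80.07 g/mol
Mass of S = 1 × 32.07 = 32.07 g/mol
% S = 32.07/80.07 × 100 = 40.05%

40.05%


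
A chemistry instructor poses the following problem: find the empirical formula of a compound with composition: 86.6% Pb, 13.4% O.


Assume 100 g sample. Moles of each element:
  Pb: 86.6/207.2 = 0.418 mol
  O: 13.4/16.0 = 0.838 mol
Divide by smallest (0.418):
  Pb: 0.418/0.418 = 1.0
  O: 0.838/0.418 = 2.0
Empirical formula: PbO2

PbO2


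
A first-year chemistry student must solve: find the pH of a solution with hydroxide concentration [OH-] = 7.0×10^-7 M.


pOH = -log10([OH-]) = -log10(7.0×10^-7)
= 7 - log10(7.0) = 6.15
pH = 14 - pOH = 14 - 6.15 = 7.85

7.85


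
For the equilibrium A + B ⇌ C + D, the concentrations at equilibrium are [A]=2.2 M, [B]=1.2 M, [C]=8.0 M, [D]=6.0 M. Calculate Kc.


Kc = [C][D]/([A][B])
= (8.0^1 × 6.0^1)/(2.2^1 × 1.2^1)
= 48/2.64
= 18.18

18.18


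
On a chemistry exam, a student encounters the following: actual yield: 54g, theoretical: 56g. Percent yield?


% yield = actual/theoretical × 100
= 54/56 × 100
= 96.43%

96.43%


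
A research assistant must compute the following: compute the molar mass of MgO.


M(MgO) = 1×24.31 + 1×16.0
= 24.31 + 16.0
= 40.31 g/mol

40.31 g/mol


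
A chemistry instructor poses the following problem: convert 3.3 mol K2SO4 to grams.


M(K2SO4) = 174.27 g/mol
mass = n × M = 3.3 × 174.27 = 575.09 g

575.09 g


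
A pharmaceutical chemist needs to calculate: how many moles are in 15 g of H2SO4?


M(H2SO4) = 98.09 g/mol
n = mass/M = 15/98.09 = 0.1529 mol

0.1529 mol


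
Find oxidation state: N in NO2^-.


x + 2(-2) = -1, so x = +3
Oxidation number: +3

+3


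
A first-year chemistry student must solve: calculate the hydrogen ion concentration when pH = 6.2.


[H+] = 10^(-pH) = 10^(-6.2)
= 6.31×10^-7 M

6.31×10^-7 M


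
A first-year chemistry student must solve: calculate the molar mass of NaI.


M(NaI) = 1×22.99 + 1×126.9
= 22.99 + 126.9
= 149.89 g/mol

149.89 g/mol


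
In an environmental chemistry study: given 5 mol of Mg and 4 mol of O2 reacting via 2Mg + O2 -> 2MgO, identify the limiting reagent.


Mole ratio available / coefficient:
  Mg: 5/2 = 2.500
  O2: 4/1 = 4.000
Smaller ratio is limiting.

Mg


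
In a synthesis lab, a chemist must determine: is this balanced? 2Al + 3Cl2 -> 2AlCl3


Equation: 2Al + 3Cl2 -> 2AlCl3
Check atoms: Al: 2=2, Cl: 6=6
Balanced

Yes, balanced


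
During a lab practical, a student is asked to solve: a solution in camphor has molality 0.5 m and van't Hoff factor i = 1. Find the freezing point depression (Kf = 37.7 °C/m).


ΔTf = Kf × m × i
= 37.7 × 0.5 × 1
= 18.85 °C

18.85 °C


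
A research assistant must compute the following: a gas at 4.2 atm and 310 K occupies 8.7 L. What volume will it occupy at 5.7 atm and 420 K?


P1V1/T1 = P2V2/T2
V2 = P1V1T2/(T1P2)
= 4.2×8.7×420/(310×5.7)
= 8.685 L

8.685 L


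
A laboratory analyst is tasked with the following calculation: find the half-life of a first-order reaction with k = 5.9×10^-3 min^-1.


t½ = ln2/k = 0.693147/(5.9×10^-3 min^-1)
= 117.5 min

117.5 min


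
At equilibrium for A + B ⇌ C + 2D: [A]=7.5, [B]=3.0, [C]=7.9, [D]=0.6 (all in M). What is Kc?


Kc = [C][D]^2/([A][B])
= (7.9^1 × 0.6^2)/(7.5^1 × 3.0^1)
= 2.844/22.5
= 0.1264

0.1264


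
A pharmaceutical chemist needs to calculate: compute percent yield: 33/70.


% yield = actual/theoretical × 100
= 33/70 × 100
= 47.14%

47.14%
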